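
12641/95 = 133 + 6/95 = 133.06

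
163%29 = 18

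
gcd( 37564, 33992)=4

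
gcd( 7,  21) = 7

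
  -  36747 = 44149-80896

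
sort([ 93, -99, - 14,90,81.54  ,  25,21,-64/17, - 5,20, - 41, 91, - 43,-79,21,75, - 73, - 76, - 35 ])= [ - 99, - 79, - 76,-73, -43 , - 41, - 35, - 14, - 5, - 64/17, 20, 21,  21,25,75,81.54,90,91,93 ]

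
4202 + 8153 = 12355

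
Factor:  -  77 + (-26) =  - 103 = - 103^1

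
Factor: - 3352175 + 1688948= - 3^3*229^1*269^1 = -1663227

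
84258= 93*906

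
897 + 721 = 1618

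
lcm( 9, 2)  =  18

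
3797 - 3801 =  - 4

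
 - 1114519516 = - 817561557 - 296957959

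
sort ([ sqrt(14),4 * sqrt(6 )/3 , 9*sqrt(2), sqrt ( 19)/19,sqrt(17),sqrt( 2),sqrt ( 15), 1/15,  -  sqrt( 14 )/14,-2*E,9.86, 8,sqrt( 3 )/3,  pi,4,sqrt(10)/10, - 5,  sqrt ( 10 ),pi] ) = [-2*E,-5, - sqrt ( 14) /14,1/15 , sqrt(19)/19, sqrt (10) /10,  sqrt ( 3) /3,sqrt(  2 ), pi,pi , sqrt( 10),4*sqrt ( 6)/3,sqrt( 14),sqrt( 15),4,sqrt ( 17) , 8,  9.86,9*sqrt ( 2)]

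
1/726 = 1/726 = 0.00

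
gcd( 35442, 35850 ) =6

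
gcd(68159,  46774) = 91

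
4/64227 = 4/64227 = 0.00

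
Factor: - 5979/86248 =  - 2^( - 3 ) *3^1 *1993^1*10781^( - 1 )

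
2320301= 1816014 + 504287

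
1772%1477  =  295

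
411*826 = 339486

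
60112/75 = 60112/75=801.49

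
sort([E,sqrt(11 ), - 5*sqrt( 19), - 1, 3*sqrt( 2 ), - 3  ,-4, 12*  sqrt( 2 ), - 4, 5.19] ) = [ - 5*sqrt(19 ) , - 4,-4, - 3, - 1, E, sqrt(11),3*sqrt ( 2 ), 5.19, 12*sqrt( 2 )]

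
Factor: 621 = 3^3* 23^1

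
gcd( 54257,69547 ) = 1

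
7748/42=3874/21 = 184.48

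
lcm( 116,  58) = 116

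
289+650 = 939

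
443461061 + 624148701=1067609762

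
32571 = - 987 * ( - 33)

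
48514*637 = 30903418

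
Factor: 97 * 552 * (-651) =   -  34857144 = - 2^3*3^2 * 7^1*23^1 * 31^1*97^1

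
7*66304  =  464128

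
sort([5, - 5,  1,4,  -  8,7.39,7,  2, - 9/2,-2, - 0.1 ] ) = [-8 , - 5, - 9/2, - 2, - 0.1,1 , 2, 4,5,7,7.39 ]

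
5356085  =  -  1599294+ 6955379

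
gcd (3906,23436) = 3906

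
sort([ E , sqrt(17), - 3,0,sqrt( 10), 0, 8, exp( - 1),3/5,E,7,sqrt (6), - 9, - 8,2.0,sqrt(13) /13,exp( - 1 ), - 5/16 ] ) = [ - 9, - 8, - 3,-5/16,0,0, sqrt( 13)/13,exp ( - 1), exp( - 1),  3/5,2.0, sqrt(6),E,E, sqrt( 10), sqrt( 17), 7, 8 ] 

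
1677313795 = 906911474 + 770402321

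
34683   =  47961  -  13278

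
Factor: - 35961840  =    -  2^4*3^3*5^1*16649^1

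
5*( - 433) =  - 2165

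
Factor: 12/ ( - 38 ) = -2^1*3^1*19^( - 1 )=- 6/19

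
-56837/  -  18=3157+ 11/18 = 3157.61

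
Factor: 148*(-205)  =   - 2^2*5^1*37^1*41^1= - 30340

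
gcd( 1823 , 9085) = 1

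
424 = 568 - 144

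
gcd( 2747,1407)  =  67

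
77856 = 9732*8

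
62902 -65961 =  - 3059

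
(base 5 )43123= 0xb61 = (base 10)2913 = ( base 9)3886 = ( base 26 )481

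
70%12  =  10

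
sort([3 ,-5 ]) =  [ - 5,3]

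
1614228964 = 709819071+904409893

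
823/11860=823/11860  =  0.07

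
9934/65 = 9934/65 = 152.83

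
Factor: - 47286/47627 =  - 2^1*3^2*37^1 * 71^1*97^( - 1)*491^ ( - 1) 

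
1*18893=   18893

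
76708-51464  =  25244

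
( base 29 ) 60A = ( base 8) 11700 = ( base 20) ccg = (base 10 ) 5056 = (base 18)fag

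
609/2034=203/678 = 0.30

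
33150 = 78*425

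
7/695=7/695= 0.01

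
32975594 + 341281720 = 374257314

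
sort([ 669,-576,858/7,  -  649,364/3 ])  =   [ - 649, - 576, 364/3,858/7,669 ] 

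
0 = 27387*0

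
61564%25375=10814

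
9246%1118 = 302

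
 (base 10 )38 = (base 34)14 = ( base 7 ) 53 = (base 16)26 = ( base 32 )16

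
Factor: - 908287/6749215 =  - 5^(-1)*11^( - 1 )*41^ ( - 2) * 73^(  -  1) * 908287^1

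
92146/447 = 92146/447=   206.14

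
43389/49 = 43389/49 = 885.49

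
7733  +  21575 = 29308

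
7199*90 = 647910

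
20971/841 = 20971/841 = 24.94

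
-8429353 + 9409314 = 979961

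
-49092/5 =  - 9819+3/5 = - 9818.40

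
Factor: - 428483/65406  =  -2^( - 1)*3^(  -  1) * 991^( - 1 )*38953^1= - 38953/5946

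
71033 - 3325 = 67708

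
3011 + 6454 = 9465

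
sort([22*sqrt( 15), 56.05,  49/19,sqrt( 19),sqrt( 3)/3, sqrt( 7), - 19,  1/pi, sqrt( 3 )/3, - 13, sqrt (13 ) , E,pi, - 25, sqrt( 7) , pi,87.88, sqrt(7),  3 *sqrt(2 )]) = [-25, - 19 , - 13, 1/pi,sqrt( 3)/3, sqrt( 3)/3, 49/19, sqrt (7), sqrt(7), sqrt( 7),E, pi,  pi,sqrt( 13), 3*sqrt(2),sqrt(19) , 56.05,22*sqrt( 15),87.88] 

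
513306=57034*9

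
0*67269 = 0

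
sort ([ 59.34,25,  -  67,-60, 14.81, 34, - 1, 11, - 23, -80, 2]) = [  -  80,-67, - 60, - 23, -1,2, 11,14.81 , 25, 34, 59.34] 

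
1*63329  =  63329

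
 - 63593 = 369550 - 433143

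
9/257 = 9/257  =  0.04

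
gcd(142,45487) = 1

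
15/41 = 15/41 = 0.37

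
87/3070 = 87/3070 = 0.03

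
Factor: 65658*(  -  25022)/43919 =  - 1642894476/43919 = - 2^2*3^1*31^1*37^( - 1)*353^1*1187^( - 1)*12511^1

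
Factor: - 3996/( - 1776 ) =2^( - 2)*3^2 = 9/4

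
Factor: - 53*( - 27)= 3^3 * 53^1 = 1431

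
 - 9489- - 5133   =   - 4356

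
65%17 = 14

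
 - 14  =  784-798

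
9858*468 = 4613544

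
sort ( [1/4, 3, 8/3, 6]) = [1/4,8/3,3,6]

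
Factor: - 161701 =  - 101^1*1601^1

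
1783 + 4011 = 5794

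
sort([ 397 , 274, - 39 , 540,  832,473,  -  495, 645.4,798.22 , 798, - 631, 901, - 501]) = [ - 631, - 501, - 495, - 39, 274,397 , 473,  540,645.4,798,798.22, 832, 901] 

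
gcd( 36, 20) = 4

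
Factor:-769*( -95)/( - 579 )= - 3^( - 1)*5^1*19^1*193^( - 1)*769^1   =  -  73055/579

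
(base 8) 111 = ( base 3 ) 2201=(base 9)81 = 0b1001001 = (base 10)73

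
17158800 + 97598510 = 114757310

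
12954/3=4318=   4318.00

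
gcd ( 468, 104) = 52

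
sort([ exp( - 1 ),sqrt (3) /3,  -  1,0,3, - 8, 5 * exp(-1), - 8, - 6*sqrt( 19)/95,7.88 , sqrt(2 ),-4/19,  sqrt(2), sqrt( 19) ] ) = [ - 8 , - 8, - 1 , - 6* sqrt( 19 )/95,-4/19,  0,exp( - 1 ),sqrt( 3)/3 , sqrt( 2), sqrt( 2), 5 * exp(-1),3, sqrt( 19),7.88]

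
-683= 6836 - 7519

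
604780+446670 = 1051450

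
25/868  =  25/868 = 0.03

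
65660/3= 21886 + 2/3=21886.67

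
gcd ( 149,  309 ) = 1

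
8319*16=133104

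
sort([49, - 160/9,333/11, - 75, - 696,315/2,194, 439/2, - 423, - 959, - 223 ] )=[-959, - 696, - 423, - 223, - 75, - 160/9,333/11, 49,315/2,194, 439/2]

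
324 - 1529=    - 1205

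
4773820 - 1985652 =2788168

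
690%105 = 60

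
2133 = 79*27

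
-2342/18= -131+8/9 = - 130.11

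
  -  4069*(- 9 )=36621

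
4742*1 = 4742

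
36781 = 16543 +20238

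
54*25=1350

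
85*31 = 2635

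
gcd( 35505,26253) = 9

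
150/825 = 2/11 = 0.18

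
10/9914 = 5/4957 =0.00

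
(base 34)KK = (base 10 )700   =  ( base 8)1274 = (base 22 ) 19I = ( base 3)221221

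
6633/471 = 14 + 13/157 = 14.08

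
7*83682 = 585774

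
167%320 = 167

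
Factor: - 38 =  - 2^1*19^1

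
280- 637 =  - 357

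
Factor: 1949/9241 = 1949^1*9241^ ( - 1)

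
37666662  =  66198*569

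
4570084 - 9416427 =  - 4846343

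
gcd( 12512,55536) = 16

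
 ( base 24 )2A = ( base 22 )2e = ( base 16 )3A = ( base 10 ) 58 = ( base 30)1s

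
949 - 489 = 460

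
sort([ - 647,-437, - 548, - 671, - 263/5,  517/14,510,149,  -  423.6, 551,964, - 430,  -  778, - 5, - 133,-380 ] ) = [ - 778 , - 671, - 647 ,  -  548, - 437, -430, - 423.6, - 380,-133, - 263/5, - 5,517/14, 149 , 510, 551, 964] 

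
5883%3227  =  2656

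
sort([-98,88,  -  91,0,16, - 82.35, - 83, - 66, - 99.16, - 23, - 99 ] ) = [ - 99.16, - 99 , - 98,-91, - 83 ,-82.35, - 66, - 23,0,16,88] 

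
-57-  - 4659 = 4602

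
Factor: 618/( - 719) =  - 2^1*3^1*103^1*719^( - 1 )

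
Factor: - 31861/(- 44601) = 3^( - 1)*151^1*211^1*14867^( - 1 )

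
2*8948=17896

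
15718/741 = 15718/741  =  21.21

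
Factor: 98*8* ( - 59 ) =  -46256 = -2^4*7^2 * 59^1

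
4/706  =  2/353  =  0.01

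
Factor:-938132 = -2^2 * 13^1 * 18041^1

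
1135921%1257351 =1135921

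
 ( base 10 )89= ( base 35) 2J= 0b1011001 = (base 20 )49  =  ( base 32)2p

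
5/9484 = 5/9484 = 0.00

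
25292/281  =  25292/281 = 90.01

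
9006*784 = 7060704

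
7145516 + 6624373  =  13769889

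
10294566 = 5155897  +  5138669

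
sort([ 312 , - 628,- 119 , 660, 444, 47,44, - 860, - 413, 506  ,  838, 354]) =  [-860,-628,-413, - 119, 44 , 47, 312, 354, 444, 506,660,838] 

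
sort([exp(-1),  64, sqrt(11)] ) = [ exp( - 1),sqrt ( 11 ),64 ] 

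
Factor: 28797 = 3^1*29^1*331^1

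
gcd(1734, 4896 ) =102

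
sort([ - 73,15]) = [-73,15 ] 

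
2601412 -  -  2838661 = 5440073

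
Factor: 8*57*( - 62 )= - 2^4*3^1* 19^1*31^1 = - 28272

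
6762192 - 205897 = 6556295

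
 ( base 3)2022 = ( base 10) 62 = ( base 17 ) 3b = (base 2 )111110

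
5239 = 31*169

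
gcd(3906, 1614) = 6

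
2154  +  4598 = 6752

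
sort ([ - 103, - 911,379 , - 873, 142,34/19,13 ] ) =[- 911, - 873, - 103, 34/19, 13,  142,379]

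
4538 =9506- 4968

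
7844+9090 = 16934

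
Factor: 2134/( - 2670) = -1067/1335=- 3^( -1)*5^( - 1)*11^1 * 89^( - 1)*97^1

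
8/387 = 8/387 = 0.02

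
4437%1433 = 138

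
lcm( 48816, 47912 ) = 2587248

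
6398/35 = 914/5 = 182.80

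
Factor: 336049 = 7^1*61^1*787^1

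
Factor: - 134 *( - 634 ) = 84956 = 2^2* 67^1*317^1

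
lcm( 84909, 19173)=594363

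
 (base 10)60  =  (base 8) 74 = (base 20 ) 30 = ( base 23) 2e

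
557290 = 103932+453358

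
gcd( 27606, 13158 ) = 258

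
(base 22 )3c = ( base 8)116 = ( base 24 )36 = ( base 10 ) 78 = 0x4e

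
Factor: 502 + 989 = 3^1*7^1*71^1 = 1491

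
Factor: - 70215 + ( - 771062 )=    - 841277 = -841277^1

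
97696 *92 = 8988032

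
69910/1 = 69910 = 69910.00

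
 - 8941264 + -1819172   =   - 10760436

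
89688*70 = 6278160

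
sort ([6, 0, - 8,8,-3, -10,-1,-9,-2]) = [ - 10, - 9,  -  8, - 3, - 2, - 1, 0, 6, 8]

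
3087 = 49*63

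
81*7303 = 591543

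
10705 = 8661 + 2044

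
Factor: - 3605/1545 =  - 7/3 = -3^( - 1) * 7^1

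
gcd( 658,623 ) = 7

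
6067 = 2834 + 3233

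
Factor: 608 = 2^5*19^1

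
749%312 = 125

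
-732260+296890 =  - 435370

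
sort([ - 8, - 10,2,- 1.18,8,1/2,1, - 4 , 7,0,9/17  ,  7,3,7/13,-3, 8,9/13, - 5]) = [ - 10,-8, - 5, - 4, - 3,-1.18,0, 1/2,9/17,7/13,  9/13, 1,2,3 , 7,7,8, 8] 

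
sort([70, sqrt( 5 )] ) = [sqrt ( 5 ),  70 ]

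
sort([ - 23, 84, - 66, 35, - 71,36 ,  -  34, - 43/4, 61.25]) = [ - 71, - 66, - 34,- 23, - 43/4,35, 36, 61.25,  84 ]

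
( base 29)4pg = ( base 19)b71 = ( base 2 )1000000001001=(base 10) 4105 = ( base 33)3PD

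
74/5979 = 74/5979 = 0.01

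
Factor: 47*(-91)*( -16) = 2^4*7^1*13^1*47^1 = 68432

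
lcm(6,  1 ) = 6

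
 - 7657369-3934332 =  - 11591701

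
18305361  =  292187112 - 273881751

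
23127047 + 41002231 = 64129278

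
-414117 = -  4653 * 89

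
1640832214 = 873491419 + 767340795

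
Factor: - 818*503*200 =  - 2^4 * 5^2 * 409^1*503^1 = - 82290800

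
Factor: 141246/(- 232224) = - 399/656 = -  2^( - 4)*3^1 * 7^1*19^1*41^ ( - 1)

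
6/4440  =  1/740 = 0.00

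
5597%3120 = 2477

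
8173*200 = 1634600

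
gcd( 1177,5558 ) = 1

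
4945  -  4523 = 422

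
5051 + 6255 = 11306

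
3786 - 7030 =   -  3244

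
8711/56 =155 + 31/56 = 155.55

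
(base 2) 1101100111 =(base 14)463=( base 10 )871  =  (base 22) 1HD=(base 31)s3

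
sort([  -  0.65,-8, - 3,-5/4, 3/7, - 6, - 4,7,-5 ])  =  [ - 8, - 6 ,- 5, - 4,-3,-5/4,-0.65,  3/7,7]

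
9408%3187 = 3034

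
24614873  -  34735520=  - 10120647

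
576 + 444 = 1020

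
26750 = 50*535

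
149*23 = 3427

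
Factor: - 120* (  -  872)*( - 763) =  -2^6*3^1*5^1*7^1*109^2 = -79840320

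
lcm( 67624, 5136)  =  405744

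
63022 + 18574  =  81596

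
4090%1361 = 7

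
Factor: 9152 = 2^6*11^1 * 13^1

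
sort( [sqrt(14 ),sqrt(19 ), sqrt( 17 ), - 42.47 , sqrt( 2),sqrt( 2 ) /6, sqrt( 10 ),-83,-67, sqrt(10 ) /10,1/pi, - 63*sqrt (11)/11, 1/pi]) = [-83,-67,-42.47,-63*sqrt( 11) /11,sqrt(2 ) /6, sqrt( 10)/10,1/pi, 1/pi, sqrt(2),sqrt( 10 ),sqrt(14), sqrt(17 ) , sqrt( 19)]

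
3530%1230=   1070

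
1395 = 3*465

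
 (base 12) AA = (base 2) 10000010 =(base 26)50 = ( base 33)3v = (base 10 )130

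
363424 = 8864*41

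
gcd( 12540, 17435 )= 55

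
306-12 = 294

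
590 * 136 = 80240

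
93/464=93/464=0.20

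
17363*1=17363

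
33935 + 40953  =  74888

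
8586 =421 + 8165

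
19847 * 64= 1270208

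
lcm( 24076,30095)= 120380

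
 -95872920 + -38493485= - 134366405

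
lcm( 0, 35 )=0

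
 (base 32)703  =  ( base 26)AFL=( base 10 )7171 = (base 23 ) dci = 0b1110000000011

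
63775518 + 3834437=67609955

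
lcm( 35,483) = 2415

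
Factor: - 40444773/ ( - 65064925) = 3^1*5^( - 2)*2602597^ ( - 1)*13481591^1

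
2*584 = 1168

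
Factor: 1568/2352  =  2/3 = 2^1*3^( - 1 )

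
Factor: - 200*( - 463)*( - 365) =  - 2^3*5^3 * 73^1*463^1 = - 33799000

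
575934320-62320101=513614219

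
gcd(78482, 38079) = 1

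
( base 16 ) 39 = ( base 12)49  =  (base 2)111001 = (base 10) 57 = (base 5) 212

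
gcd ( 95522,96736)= 2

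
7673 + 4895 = 12568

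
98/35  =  14/5 = 2.80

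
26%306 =26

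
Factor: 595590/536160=19853/17872= 2^ ( -4)*1117^(-1)*19853^1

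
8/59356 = 2/14839 = 0.00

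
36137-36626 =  - 489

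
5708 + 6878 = 12586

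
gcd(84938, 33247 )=1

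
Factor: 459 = 3^3*17^1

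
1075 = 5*215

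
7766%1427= 631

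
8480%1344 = 416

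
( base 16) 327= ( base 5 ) 11212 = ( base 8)1447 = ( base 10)807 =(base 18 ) 28f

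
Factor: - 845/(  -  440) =169/88 = 2^( - 3) * 11^(-1 )* 13^2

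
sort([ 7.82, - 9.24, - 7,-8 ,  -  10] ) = [ - 10, - 9.24, - 8, - 7,7.82 ] 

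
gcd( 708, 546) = 6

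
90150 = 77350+12800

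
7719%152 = 119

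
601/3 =200  +  1/3 = 200.33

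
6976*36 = 251136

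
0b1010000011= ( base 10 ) 643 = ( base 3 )212211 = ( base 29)M5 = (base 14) 33D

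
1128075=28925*39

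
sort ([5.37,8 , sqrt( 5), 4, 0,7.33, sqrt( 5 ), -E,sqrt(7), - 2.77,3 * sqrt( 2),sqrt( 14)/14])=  [ - 2.77,-E, 0, sqrt(14)/14, sqrt(5 ), sqrt(5), sqrt( 7), 4, 3*sqrt(2),5.37, 7.33, 8]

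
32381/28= 32381/28 = 1156.46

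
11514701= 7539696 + 3975005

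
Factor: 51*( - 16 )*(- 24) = 2^7*3^2*17^1 = 19584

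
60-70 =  - 10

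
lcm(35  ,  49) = 245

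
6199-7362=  - 1163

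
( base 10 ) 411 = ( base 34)c3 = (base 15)1c6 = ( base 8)633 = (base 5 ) 3121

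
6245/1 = 6245 =6245.00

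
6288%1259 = 1252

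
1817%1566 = 251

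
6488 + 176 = 6664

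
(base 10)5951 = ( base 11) 4520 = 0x173F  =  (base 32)5PV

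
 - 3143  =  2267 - 5410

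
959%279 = 122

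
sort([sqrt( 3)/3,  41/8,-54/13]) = [ - 54/13,sqrt( 3 ) /3, 41/8 ] 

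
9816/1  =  9816 = 9816.00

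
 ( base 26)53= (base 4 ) 2011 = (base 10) 133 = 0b10000101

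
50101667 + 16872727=66974394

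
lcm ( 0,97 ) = 0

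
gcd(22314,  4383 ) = 3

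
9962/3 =9962/3=3320.67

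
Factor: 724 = 2^2 * 181^1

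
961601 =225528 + 736073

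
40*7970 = 318800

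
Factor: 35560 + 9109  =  44669  =  19^1 * 2351^1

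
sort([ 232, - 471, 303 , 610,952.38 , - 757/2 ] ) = [-471, - 757/2,232, 303,610, 952.38 ]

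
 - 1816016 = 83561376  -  85377392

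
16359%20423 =16359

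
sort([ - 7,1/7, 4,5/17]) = [-7,1/7 , 5/17,4]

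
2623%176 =159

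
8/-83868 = -2/20967 = - 0.00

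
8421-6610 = 1811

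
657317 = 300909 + 356408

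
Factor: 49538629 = 7^1 * 17^1*416291^1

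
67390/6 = 33695/3=11231.67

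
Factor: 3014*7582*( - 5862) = -2^3 * 3^1 * 11^1*  17^1*137^1*223^1*977^1 = - 133959291576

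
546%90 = 6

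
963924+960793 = 1924717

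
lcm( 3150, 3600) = 25200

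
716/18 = 39 + 7/9 = 39.78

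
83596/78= 41798/39 = 1071.74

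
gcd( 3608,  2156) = 44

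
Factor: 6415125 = 3^1*5^3*17107^1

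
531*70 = 37170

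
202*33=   6666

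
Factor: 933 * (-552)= - 2^3* 3^2*23^1*311^1 =- 515016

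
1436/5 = 287 + 1/5  =  287.20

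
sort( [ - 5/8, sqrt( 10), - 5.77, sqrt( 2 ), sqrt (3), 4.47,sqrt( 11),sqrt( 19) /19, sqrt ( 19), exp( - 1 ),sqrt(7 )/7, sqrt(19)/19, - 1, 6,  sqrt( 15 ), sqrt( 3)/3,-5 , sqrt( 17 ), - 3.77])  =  [ - 5.77, - 5, - 3.77, - 1,-5/8, sqrt( 19 ) /19 , sqrt (19)/19, exp ( -1),sqrt(7) /7,  sqrt( 3 ) /3,sqrt( 2 ),sqrt ( 3), sqrt( 10),sqrt( 11 ), sqrt( 15), sqrt(17), sqrt(19), 4.47, 6 ] 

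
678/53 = 12 + 42/53  =  12.79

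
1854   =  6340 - 4486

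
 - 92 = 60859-60951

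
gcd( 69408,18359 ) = 1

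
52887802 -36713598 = 16174204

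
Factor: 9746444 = 2^2*2436611^1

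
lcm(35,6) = 210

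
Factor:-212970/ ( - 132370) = 687/427 = 3^1*7^(  -  1 )*61^( - 1)*229^1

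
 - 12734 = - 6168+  - 6566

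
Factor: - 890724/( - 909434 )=2^1*3^1 * 73^(-1)*199^1 * 373^1*6229^(- 1 )= 445362/454717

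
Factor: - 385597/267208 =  - 2^(  -  3 ) * 127^( - 1 )*263^( - 1)*385597^1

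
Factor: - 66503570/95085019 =-2^1*5^1*7^1*71^1*89^( - 1)*13381^1*1068371^( - 1 ) 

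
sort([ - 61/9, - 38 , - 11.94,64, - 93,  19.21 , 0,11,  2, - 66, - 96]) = [-96, - 93, - 66,-38, - 11.94, - 61/9, 0,2, 11, 19.21,64 ]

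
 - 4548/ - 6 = 758/1 = 758.00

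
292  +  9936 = 10228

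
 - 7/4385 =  - 1  +  4378/4385 = -0.00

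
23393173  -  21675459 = 1717714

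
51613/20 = 2580+13/20 =2580.65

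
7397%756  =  593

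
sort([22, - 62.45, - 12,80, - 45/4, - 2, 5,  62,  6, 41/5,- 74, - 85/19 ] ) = [ - 74, - 62.45, - 12, - 45/4, - 85/19, - 2,  5,  6, 41/5,22,62,80] 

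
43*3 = 129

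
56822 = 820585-763763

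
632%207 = 11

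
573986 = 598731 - 24745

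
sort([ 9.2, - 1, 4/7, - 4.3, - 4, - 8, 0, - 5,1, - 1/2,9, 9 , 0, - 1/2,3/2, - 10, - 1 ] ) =[ - 10, - 8, - 5, - 4.3, - 4, - 1, - 1,  -  1/2, - 1/2,0, 0, 4/7,1, 3/2,9,9, 9.2 ] 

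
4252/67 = 63 + 31/67 = 63.46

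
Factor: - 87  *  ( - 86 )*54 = 2^2*3^4*29^1  *  43^1= 404028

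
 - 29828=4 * ( - 7457) 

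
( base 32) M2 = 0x2C2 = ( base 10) 706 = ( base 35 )k6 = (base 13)424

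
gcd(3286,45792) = 106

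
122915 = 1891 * 65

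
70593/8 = 8824 + 1/8=8824.12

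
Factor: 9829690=2^1*5^1  *  13^1 * 83^1 * 911^1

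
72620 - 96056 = -23436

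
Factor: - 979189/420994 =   -  2^( - 1)*7^(  -  1)*30071^( - 1)*979189^1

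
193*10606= 2046958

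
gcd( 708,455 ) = 1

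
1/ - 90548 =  - 1 + 90547/90548 = - 0.00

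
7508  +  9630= 17138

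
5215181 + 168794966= 174010147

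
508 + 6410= 6918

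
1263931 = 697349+566582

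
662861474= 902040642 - 239179168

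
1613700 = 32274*50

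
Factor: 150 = 2^1 * 3^1 * 5^2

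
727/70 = 727/70 = 10.39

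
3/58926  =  1/19642 = 0.00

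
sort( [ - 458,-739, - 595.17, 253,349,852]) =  [-739, - 595.17, - 458, 253 , 349,852 ]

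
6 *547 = 3282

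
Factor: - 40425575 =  - 5^2*17^1*73^1*1303^1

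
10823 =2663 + 8160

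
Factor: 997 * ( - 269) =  - 269^1*997^1 = - 268193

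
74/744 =37/372 = 0.10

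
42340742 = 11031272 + 31309470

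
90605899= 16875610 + 73730289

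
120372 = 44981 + 75391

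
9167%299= 197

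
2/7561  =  2/7561 = 0.00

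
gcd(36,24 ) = 12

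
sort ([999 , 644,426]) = [426,644,999]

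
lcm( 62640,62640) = 62640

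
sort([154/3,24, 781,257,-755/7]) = [ - 755/7, 24,  154/3,257 , 781 ] 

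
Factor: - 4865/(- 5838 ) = 2^(  -  1)*3^ (-1)*5^1  =  5/6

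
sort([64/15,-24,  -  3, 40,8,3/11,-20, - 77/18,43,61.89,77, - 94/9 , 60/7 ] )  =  [ -24,  -  20,-94/9, -77/18,-3,3/11, 64/15,8, 60/7,40,43,61.89,77 ] 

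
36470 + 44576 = 81046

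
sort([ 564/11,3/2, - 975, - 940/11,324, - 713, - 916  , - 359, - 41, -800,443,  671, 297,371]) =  [ - 975,  -  916,-800, - 713, - 359, - 940/11, - 41, 3/2, 564/11, 297, 324,371, 443,671 ]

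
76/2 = 38 = 38.00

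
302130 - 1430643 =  - 1128513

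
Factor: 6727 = 7^1 * 31^2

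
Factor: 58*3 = 2^1*  3^1*29^1 = 174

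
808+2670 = 3478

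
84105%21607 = 19284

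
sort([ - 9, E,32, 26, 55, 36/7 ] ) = [-9, E, 36/7, 26,32, 55]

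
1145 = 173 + 972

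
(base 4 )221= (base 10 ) 41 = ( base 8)51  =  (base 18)25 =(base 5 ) 131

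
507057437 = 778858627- 271801190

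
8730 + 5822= 14552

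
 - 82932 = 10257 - 93189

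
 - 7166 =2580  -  9746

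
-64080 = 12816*(- 5 )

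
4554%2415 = 2139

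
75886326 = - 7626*(- 9951 ) 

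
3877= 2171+1706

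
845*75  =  63375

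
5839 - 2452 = 3387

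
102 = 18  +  84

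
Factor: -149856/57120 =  - 5^( - 1) *17^( -1 ) * 223^1 = -223/85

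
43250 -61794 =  - 18544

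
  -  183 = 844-1027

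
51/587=51/587 = 0.09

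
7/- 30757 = -1 + 30750/30757 = - 0.00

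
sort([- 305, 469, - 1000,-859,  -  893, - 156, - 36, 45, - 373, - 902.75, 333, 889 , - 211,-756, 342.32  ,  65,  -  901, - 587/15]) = [ - 1000, - 902.75,-901,- 893,-859,-756 ,-373,-305, - 211,- 156,-587/15, - 36,45, 65,333, 342.32,  469,  889] 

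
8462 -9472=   -  1010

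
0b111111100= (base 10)508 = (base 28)i4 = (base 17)1CF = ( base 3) 200211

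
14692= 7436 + 7256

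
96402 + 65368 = 161770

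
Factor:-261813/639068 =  - 2^( - 2)*3^1*443^1 * 811^( - 1) = - 1329/3244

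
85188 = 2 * 42594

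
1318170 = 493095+825075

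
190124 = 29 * 6556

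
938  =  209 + 729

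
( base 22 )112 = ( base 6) 2204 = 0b111111100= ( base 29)HF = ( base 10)508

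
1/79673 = 1/79673 = 0.00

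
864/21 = 288/7 = 41.14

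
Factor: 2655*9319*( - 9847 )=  - 3^2 *5^1*43^1*59^1 * 229^1*9319^1  =  - 243633932415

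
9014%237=8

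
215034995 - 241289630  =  - 26254635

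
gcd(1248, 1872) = 624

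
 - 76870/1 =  - 76870 = -76870.00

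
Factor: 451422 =2^1*3^2*31^1*809^1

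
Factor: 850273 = 850273^1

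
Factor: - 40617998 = -2^1*17^1*31^1 *89^1 * 433^1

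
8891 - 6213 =2678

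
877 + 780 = 1657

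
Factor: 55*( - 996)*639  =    -  2^2 * 3^3*5^1*11^1*71^1 * 83^1  =  -35004420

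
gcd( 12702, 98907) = 3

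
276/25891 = 276/25891 = 0.01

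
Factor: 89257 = 7^1*41^1*311^1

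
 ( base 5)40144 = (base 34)26x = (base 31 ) 2K7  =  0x9F5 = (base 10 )2549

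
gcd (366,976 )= 122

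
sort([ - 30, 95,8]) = [ - 30,8,95]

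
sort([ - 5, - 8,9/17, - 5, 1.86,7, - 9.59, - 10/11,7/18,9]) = [ - 9.59,-8, - 5, - 5, - 10/11,7/18, 9/17,1.86,  7,9 ]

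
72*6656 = 479232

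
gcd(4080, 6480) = 240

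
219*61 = 13359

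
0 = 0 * 68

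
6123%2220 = 1683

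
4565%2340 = 2225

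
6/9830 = 3/4915 =0.00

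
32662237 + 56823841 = 89486078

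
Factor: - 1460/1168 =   -  5/4= - 2^( - 2) * 5^1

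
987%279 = 150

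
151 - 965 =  - 814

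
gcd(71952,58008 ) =24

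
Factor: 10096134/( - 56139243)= -2^1*19^( - 1)*53^( - 1)*919^1*1831^1*18583^( - 1) =-3365378/18713081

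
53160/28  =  13290/7=1898.57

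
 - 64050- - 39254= - 24796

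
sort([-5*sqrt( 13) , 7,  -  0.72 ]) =[ - 5*sqrt( 13),-0.72, 7 ] 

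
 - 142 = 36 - 178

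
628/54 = 314/27 = 11.63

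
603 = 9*67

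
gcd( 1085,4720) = 5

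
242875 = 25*9715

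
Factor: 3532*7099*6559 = 164458188412 = 2^2*7^1*31^1*229^1*883^1 * 937^1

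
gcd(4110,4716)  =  6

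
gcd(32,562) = 2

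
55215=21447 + 33768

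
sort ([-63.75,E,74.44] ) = [-63.75, E,74.44 ] 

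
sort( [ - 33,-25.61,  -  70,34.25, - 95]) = [ - 95, - 70, - 33, - 25.61, 34.25]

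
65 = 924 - 859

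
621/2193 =207/731 = 0.28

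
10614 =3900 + 6714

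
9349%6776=2573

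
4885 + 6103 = 10988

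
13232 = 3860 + 9372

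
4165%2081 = 3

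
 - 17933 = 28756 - 46689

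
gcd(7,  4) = 1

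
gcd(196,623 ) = 7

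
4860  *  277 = 1346220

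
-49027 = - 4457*11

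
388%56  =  52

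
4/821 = 4/821  =  0.00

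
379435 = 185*2051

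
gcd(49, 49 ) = 49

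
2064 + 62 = 2126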